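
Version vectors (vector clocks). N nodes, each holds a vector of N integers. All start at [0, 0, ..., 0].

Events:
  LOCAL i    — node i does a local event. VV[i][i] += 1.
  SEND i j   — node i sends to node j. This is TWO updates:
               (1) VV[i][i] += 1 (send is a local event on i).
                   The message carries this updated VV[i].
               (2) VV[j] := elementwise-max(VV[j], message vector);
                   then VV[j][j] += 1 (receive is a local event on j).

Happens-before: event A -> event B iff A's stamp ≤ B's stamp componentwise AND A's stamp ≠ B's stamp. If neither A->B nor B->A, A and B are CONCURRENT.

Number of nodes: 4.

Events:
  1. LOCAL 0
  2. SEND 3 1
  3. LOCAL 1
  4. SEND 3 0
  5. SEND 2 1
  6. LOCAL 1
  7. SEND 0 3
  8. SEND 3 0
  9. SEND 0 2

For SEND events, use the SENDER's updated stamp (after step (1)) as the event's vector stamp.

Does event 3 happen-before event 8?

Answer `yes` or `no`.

Initial: VV[0]=[0, 0, 0, 0]
Initial: VV[1]=[0, 0, 0, 0]
Initial: VV[2]=[0, 0, 0, 0]
Initial: VV[3]=[0, 0, 0, 0]
Event 1: LOCAL 0: VV[0][0]++ -> VV[0]=[1, 0, 0, 0]
Event 2: SEND 3->1: VV[3][3]++ -> VV[3]=[0, 0, 0, 1], msg_vec=[0, 0, 0, 1]; VV[1]=max(VV[1],msg_vec) then VV[1][1]++ -> VV[1]=[0, 1, 0, 1]
Event 3: LOCAL 1: VV[1][1]++ -> VV[1]=[0, 2, 0, 1]
Event 4: SEND 3->0: VV[3][3]++ -> VV[3]=[0, 0, 0, 2], msg_vec=[0, 0, 0, 2]; VV[0]=max(VV[0],msg_vec) then VV[0][0]++ -> VV[0]=[2, 0, 0, 2]
Event 5: SEND 2->1: VV[2][2]++ -> VV[2]=[0, 0, 1, 0], msg_vec=[0, 0, 1, 0]; VV[1]=max(VV[1],msg_vec) then VV[1][1]++ -> VV[1]=[0, 3, 1, 1]
Event 6: LOCAL 1: VV[1][1]++ -> VV[1]=[0, 4, 1, 1]
Event 7: SEND 0->3: VV[0][0]++ -> VV[0]=[3, 0, 0, 2], msg_vec=[3, 0, 0, 2]; VV[3]=max(VV[3],msg_vec) then VV[3][3]++ -> VV[3]=[3, 0, 0, 3]
Event 8: SEND 3->0: VV[3][3]++ -> VV[3]=[3, 0, 0, 4], msg_vec=[3, 0, 0, 4]; VV[0]=max(VV[0],msg_vec) then VV[0][0]++ -> VV[0]=[4, 0, 0, 4]
Event 9: SEND 0->2: VV[0][0]++ -> VV[0]=[5, 0, 0, 4], msg_vec=[5, 0, 0, 4]; VV[2]=max(VV[2],msg_vec) then VV[2][2]++ -> VV[2]=[5, 0, 2, 4]
Event 3 stamp: [0, 2, 0, 1]
Event 8 stamp: [3, 0, 0, 4]
[0, 2, 0, 1] <= [3, 0, 0, 4]? False. Equal? False. Happens-before: False

Answer: no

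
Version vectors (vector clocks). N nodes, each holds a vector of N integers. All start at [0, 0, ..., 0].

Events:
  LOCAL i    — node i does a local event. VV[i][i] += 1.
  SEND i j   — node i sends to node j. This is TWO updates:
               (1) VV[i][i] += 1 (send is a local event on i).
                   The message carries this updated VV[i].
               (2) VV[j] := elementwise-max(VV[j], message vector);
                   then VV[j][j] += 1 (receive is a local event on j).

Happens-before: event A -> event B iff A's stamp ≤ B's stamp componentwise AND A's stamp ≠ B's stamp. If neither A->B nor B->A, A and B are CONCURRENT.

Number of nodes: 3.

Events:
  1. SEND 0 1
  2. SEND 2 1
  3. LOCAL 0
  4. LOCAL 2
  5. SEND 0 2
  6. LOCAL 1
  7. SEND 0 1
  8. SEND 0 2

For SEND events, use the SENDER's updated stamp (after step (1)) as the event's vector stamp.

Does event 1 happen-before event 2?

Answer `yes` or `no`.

Answer: no

Derivation:
Initial: VV[0]=[0, 0, 0]
Initial: VV[1]=[0, 0, 0]
Initial: VV[2]=[0, 0, 0]
Event 1: SEND 0->1: VV[0][0]++ -> VV[0]=[1, 0, 0], msg_vec=[1, 0, 0]; VV[1]=max(VV[1],msg_vec) then VV[1][1]++ -> VV[1]=[1, 1, 0]
Event 2: SEND 2->1: VV[2][2]++ -> VV[2]=[0, 0, 1], msg_vec=[0, 0, 1]; VV[1]=max(VV[1],msg_vec) then VV[1][1]++ -> VV[1]=[1, 2, 1]
Event 3: LOCAL 0: VV[0][0]++ -> VV[0]=[2, 0, 0]
Event 4: LOCAL 2: VV[2][2]++ -> VV[2]=[0, 0, 2]
Event 5: SEND 0->2: VV[0][0]++ -> VV[0]=[3, 0, 0], msg_vec=[3, 0, 0]; VV[2]=max(VV[2],msg_vec) then VV[2][2]++ -> VV[2]=[3, 0, 3]
Event 6: LOCAL 1: VV[1][1]++ -> VV[1]=[1, 3, 1]
Event 7: SEND 0->1: VV[0][0]++ -> VV[0]=[4, 0, 0], msg_vec=[4, 0, 0]; VV[1]=max(VV[1],msg_vec) then VV[1][1]++ -> VV[1]=[4, 4, 1]
Event 8: SEND 0->2: VV[0][0]++ -> VV[0]=[5, 0, 0], msg_vec=[5, 0, 0]; VV[2]=max(VV[2],msg_vec) then VV[2][2]++ -> VV[2]=[5, 0, 4]
Event 1 stamp: [1, 0, 0]
Event 2 stamp: [0, 0, 1]
[1, 0, 0] <= [0, 0, 1]? False. Equal? False. Happens-before: False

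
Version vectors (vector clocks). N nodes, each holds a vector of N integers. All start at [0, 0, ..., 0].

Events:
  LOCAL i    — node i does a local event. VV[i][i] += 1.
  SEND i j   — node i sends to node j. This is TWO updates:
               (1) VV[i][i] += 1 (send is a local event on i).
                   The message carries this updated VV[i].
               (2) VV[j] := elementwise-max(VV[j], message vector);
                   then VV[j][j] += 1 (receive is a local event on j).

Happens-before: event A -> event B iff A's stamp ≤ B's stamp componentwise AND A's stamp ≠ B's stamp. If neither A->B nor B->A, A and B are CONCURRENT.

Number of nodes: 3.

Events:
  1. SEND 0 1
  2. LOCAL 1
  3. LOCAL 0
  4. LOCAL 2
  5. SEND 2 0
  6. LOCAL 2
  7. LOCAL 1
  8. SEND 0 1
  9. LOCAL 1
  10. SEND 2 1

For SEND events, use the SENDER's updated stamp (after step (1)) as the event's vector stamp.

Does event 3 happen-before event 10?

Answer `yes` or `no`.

Answer: no

Derivation:
Initial: VV[0]=[0, 0, 0]
Initial: VV[1]=[0, 0, 0]
Initial: VV[2]=[0, 0, 0]
Event 1: SEND 0->1: VV[0][0]++ -> VV[0]=[1, 0, 0], msg_vec=[1, 0, 0]; VV[1]=max(VV[1],msg_vec) then VV[1][1]++ -> VV[1]=[1, 1, 0]
Event 2: LOCAL 1: VV[1][1]++ -> VV[1]=[1, 2, 0]
Event 3: LOCAL 0: VV[0][0]++ -> VV[0]=[2, 0, 0]
Event 4: LOCAL 2: VV[2][2]++ -> VV[2]=[0, 0, 1]
Event 5: SEND 2->0: VV[2][2]++ -> VV[2]=[0, 0, 2], msg_vec=[0, 0, 2]; VV[0]=max(VV[0],msg_vec) then VV[0][0]++ -> VV[0]=[3, 0, 2]
Event 6: LOCAL 2: VV[2][2]++ -> VV[2]=[0, 0, 3]
Event 7: LOCAL 1: VV[1][1]++ -> VV[1]=[1, 3, 0]
Event 8: SEND 0->1: VV[0][0]++ -> VV[0]=[4, 0, 2], msg_vec=[4, 0, 2]; VV[1]=max(VV[1],msg_vec) then VV[1][1]++ -> VV[1]=[4, 4, 2]
Event 9: LOCAL 1: VV[1][1]++ -> VV[1]=[4, 5, 2]
Event 10: SEND 2->1: VV[2][2]++ -> VV[2]=[0, 0, 4], msg_vec=[0, 0, 4]; VV[1]=max(VV[1],msg_vec) then VV[1][1]++ -> VV[1]=[4, 6, 4]
Event 3 stamp: [2, 0, 0]
Event 10 stamp: [0, 0, 4]
[2, 0, 0] <= [0, 0, 4]? False. Equal? False. Happens-before: False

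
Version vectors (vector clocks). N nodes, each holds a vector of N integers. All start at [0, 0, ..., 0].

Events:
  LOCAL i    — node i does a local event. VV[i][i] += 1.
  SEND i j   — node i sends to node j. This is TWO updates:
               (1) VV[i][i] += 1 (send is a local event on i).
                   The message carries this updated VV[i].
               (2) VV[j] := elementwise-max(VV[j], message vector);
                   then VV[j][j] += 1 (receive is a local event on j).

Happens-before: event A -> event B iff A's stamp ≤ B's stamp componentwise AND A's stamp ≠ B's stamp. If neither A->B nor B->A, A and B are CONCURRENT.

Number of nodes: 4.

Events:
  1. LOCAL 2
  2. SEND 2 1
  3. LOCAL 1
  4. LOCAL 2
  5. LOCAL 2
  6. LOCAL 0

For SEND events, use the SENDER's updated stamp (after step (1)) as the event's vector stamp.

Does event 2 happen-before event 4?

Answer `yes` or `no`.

Initial: VV[0]=[0, 0, 0, 0]
Initial: VV[1]=[0, 0, 0, 0]
Initial: VV[2]=[0, 0, 0, 0]
Initial: VV[3]=[0, 0, 0, 0]
Event 1: LOCAL 2: VV[2][2]++ -> VV[2]=[0, 0, 1, 0]
Event 2: SEND 2->1: VV[2][2]++ -> VV[2]=[0, 0, 2, 0], msg_vec=[0, 0, 2, 0]; VV[1]=max(VV[1],msg_vec) then VV[1][1]++ -> VV[1]=[0, 1, 2, 0]
Event 3: LOCAL 1: VV[1][1]++ -> VV[1]=[0, 2, 2, 0]
Event 4: LOCAL 2: VV[2][2]++ -> VV[2]=[0, 0, 3, 0]
Event 5: LOCAL 2: VV[2][2]++ -> VV[2]=[0, 0, 4, 0]
Event 6: LOCAL 0: VV[0][0]++ -> VV[0]=[1, 0, 0, 0]
Event 2 stamp: [0, 0, 2, 0]
Event 4 stamp: [0, 0, 3, 0]
[0, 0, 2, 0] <= [0, 0, 3, 0]? True. Equal? False. Happens-before: True

Answer: yes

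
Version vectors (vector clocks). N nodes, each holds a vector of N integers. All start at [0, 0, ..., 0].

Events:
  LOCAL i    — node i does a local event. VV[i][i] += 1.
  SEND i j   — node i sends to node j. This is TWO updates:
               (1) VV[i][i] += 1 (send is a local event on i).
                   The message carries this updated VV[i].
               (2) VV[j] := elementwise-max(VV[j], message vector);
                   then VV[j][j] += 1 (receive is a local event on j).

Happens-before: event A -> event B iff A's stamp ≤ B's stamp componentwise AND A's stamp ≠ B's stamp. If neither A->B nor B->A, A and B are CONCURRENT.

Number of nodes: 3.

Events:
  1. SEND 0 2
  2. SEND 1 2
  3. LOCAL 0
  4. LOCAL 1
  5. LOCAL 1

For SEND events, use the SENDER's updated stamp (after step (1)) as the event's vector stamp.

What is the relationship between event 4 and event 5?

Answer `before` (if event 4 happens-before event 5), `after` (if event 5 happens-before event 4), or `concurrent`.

Initial: VV[0]=[0, 0, 0]
Initial: VV[1]=[0, 0, 0]
Initial: VV[2]=[0, 0, 0]
Event 1: SEND 0->2: VV[0][0]++ -> VV[0]=[1, 0, 0], msg_vec=[1, 0, 0]; VV[2]=max(VV[2],msg_vec) then VV[2][2]++ -> VV[2]=[1, 0, 1]
Event 2: SEND 1->2: VV[1][1]++ -> VV[1]=[0, 1, 0], msg_vec=[0, 1, 0]; VV[2]=max(VV[2],msg_vec) then VV[2][2]++ -> VV[2]=[1, 1, 2]
Event 3: LOCAL 0: VV[0][0]++ -> VV[0]=[2, 0, 0]
Event 4: LOCAL 1: VV[1][1]++ -> VV[1]=[0, 2, 0]
Event 5: LOCAL 1: VV[1][1]++ -> VV[1]=[0, 3, 0]
Event 4 stamp: [0, 2, 0]
Event 5 stamp: [0, 3, 0]
[0, 2, 0] <= [0, 3, 0]? True
[0, 3, 0] <= [0, 2, 0]? False
Relation: before

Answer: before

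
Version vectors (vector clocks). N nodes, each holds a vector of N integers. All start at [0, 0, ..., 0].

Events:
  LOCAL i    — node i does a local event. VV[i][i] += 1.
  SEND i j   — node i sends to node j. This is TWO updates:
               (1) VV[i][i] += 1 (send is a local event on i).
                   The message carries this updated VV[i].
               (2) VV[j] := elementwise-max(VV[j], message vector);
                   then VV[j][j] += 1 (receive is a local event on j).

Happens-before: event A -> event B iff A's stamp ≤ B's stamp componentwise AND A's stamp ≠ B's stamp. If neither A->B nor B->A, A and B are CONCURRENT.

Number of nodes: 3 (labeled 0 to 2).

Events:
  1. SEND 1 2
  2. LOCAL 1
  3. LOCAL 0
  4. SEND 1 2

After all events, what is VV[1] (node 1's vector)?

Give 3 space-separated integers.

Initial: VV[0]=[0, 0, 0]
Initial: VV[1]=[0, 0, 0]
Initial: VV[2]=[0, 0, 0]
Event 1: SEND 1->2: VV[1][1]++ -> VV[1]=[0, 1, 0], msg_vec=[0, 1, 0]; VV[2]=max(VV[2],msg_vec) then VV[2][2]++ -> VV[2]=[0, 1, 1]
Event 2: LOCAL 1: VV[1][1]++ -> VV[1]=[0, 2, 0]
Event 3: LOCAL 0: VV[0][0]++ -> VV[0]=[1, 0, 0]
Event 4: SEND 1->2: VV[1][1]++ -> VV[1]=[0, 3, 0], msg_vec=[0, 3, 0]; VV[2]=max(VV[2],msg_vec) then VV[2][2]++ -> VV[2]=[0, 3, 2]
Final vectors: VV[0]=[1, 0, 0]; VV[1]=[0, 3, 0]; VV[2]=[0, 3, 2]

Answer: 0 3 0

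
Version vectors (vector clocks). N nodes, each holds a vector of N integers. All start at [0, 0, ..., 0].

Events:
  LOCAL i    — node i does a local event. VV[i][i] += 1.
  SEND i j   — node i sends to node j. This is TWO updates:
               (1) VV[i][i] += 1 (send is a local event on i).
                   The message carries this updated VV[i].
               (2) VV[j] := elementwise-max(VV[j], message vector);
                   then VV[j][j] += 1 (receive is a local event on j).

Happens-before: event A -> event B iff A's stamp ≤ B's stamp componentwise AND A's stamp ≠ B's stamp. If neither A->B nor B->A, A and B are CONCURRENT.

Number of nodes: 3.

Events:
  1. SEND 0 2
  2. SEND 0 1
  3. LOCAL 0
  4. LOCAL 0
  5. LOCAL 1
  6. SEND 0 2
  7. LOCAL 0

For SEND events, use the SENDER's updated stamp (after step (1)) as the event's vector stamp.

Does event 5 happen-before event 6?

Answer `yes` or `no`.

Answer: no

Derivation:
Initial: VV[0]=[0, 0, 0]
Initial: VV[1]=[0, 0, 0]
Initial: VV[2]=[0, 0, 0]
Event 1: SEND 0->2: VV[0][0]++ -> VV[0]=[1, 0, 0], msg_vec=[1, 0, 0]; VV[2]=max(VV[2],msg_vec) then VV[2][2]++ -> VV[2]=[1, 0, 1]
Event 2: SEND 0->1: VV[0][0]++ -> VV[0]=[2, 0, 0], msg_vec=[2, 0, 0]; VV[1]=max(VV[1],msg_vec) then VV[1][1]++ -> VV[1]=[2, 1, 0]
Event 3: LOCAL 0: VV[0][0]++ -> VV[0]=[3, 0, 0]
Event 4: LOCAL 0: VV[0][0]++ -> VV[0]=[4, 0, 0]
Event 5: LOCAL 1: VV[1][1]++ -> VV[1]=[2, 2, 0]
Event 6: SEND 0->2: VV[0][0]++ -> VV[0]=[5, 0, 0], msg_vec=[5, 0, 0]; VV[2]=max(VV[2],msg_vec) then VV[2][2]++ -> VV[2]=[5, 0, 2]
Event 7: LOCAL 0: VV[0][0]++ -> VV[0]=[6, 0, 0]
Event 5 stamp: [2, 2, 0]
Event 6 stamp: [5, 0, 0]
[2, 2, 0] <= [5, 0, 0]? False. Equal? False. Happens-before: False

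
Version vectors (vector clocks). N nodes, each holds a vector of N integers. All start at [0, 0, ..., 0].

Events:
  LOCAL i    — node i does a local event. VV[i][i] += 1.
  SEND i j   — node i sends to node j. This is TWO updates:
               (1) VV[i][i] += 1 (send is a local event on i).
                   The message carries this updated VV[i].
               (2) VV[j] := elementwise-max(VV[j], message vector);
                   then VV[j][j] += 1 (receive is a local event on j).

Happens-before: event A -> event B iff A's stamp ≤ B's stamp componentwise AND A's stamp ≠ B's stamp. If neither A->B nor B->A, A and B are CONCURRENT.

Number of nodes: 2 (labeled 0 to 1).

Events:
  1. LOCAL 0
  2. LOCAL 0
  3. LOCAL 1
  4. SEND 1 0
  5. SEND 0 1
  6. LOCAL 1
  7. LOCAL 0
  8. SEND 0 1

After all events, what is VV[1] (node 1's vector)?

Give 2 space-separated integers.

Initial: VV[0]=[0, 0]
Initial: VV[1]=[0, 0]
Event 1: LOCAL 0: VV[0][0]++ -> VV[0]=[1, 0]
Event 2: LOCAL 0: VV[0][0]++ -> VV[0]=[2, 0]
Event 3: LOCAL 1: VV[1][1]++ -> VV[1]=[0, 1]
Event 4: SEND 1->0: VV[1][1]++ -> VV[1]=[0, 2], msg_vec=[0, 2]; VV[0]=max(VV[0],msg_vec) then VV[0][0]++ -> VV[0]=[3, 2]
Event 5: SEND 0->1: VV[0][0]++ -> VV[0]=[4, 2], msg_vec=[4, 2]; VV[1]=max(VV[1],msg_vec) then VV[1][1]++ -> VV[1]=[4, 3]
Event 6: LOCAL 1: VV[1][1]++ -> VV[1]=[4, 4]
Event 7: LOCAL 0: VV[0][0]++ -> VV[0]=[5, 2]
Event 8: SEND 0->1: VV[0][0]++ -> VV[0]=[6, 2], msg_vec=[6, 2]; VV[1]=max(VV[1],msg_vec) then VV[1][1]++ -> VV[1]=[6, 5]
Final vectors: VV[0]=[6, 2]; VV[1]=[6, 5]

Answer: 6 5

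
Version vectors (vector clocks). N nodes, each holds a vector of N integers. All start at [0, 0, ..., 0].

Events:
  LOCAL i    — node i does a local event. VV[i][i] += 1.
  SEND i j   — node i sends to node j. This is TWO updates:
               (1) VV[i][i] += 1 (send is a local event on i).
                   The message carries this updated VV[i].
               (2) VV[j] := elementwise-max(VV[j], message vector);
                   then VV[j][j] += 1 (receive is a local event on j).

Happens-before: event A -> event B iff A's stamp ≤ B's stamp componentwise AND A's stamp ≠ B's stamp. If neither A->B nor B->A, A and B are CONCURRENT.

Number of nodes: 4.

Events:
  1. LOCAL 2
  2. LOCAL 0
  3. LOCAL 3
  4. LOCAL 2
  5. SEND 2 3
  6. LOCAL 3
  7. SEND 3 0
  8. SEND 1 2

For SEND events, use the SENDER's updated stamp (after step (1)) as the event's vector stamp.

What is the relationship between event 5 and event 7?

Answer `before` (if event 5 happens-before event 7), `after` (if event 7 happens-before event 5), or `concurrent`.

Answer: before

Derivation:
Initial: VV[0]=[0, 0, 0, 0]
Initial: VV[1]=[0, 0, 0, 0]
Initial: VV[2]=[0, 0, 0, 0]
Initial: VV[3]=[0, 0, 0, 0]
Event 1: LOCAL 2: VV[2][2]++ -> VV[2]=[0, 0, 1, 0]
Event 2: LOCAL 0: VV[0][0]++ -> VV[0]=[1, 0, 0, 0]
Event 3: LOCAL 3: VV[3][3]++ -> VV[3]=[0, 0, 0, 1]
Event 4: LOCAL 2: VV[2][2]++ -> VV[2]=[0, 0, 2, 0]
Event 5: SEND 2->3: VV[2][2]++ -> VV[2]=[0, 0, 3, 0], msg_vec=[0, 0, 3, 0]; VV[3]=max(VV[3],msg_vec) then VV[3][3]++ -> VV[3]=[0, 0, 3, 2]
Event 6: LOCAL 3: VV[3][3]++ -> VV[3]=[0, 0, 3, 3]
Event 7: SEND 3->0: VV[3][3]++ -> VV[3]=[0, 0, 3, 4], msg_vec=[0, 0, 3, 4]; VV[0]=max(VV[0],msg_vec) then VV[0][0]++ -> VV[0]=[2, 0, 3, 4]
Event 8: SEND 1->2: VV[1][1]++ -> VV[1]=[0, 1, 0, 0], msg_vec=[0, 1, 0, 0]; VV[2]=max(VV[2],msg_vec) then VV[2][2]++ -> VV[2]=[0, 1, 4, 0]
Event 5 stamp: [0, 0, 3, 0]
Event 7 stamp: [0, 0, 3, 4]
[0, 0, 3, 0] <= [0, 0, 3, 4]? True
[0, 0, 3, 4] <= [0, 0, 3, 0]? False
Relation: before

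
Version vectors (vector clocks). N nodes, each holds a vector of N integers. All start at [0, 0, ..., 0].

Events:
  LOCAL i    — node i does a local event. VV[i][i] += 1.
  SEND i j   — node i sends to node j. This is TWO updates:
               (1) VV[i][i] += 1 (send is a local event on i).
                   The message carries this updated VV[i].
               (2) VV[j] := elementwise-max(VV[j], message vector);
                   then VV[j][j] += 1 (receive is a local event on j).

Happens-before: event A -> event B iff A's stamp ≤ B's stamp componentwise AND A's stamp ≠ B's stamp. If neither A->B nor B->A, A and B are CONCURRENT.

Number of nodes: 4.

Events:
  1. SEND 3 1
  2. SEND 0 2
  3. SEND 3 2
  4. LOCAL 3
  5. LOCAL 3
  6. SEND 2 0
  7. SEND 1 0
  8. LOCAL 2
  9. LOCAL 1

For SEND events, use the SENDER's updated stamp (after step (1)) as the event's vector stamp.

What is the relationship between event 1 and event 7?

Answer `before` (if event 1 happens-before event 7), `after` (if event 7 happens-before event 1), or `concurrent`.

Answer: before

Derivation:
Initial: VV[0]=[0, 0, 0, 0]
Initial: VV[1]=[0, 0, 0, 0]
Initial: VV[2]=[0, 0, 0, 0]
Initial: VV[3]=[0, 0, 0, 0]
Event 1: SEND 3->1: VV[3][3]++ -> VV[3]=[0, 0, 0, 1], msg_vec=[0, 0, 0, 1]; VV[1]=max(VV[1],msg_vec) then VV[1][1]++ -> VV[1]=[0, 1, 0, 1]
Event 2: SEND 0->2: VV[0][0]++ -> VV[0]=[1, 0, 0, 0], msg_vec=[1, 0, 0, 0]; VV[2]=max(VV[2],msg_vec) then VV[2][2]++ -> VV[2]=[1, 0, 1, 0]
Event 3: SEND 3->2: VV[3][3]++ -> VV[3]=[0, 0, 0, 2], msg_vec=[0, 0, 0, 2]; VV[2]=max(VV[2],msg_vec) then VV[2][2]++ -> VV[2]=[1, 0, 2, 2]
Event 4: LOCAL 3: VV[3][3]++ -> VV[3]=[0, 0, 0, 3]
Event 5: LOCAL 3: VV[3][3]++ -> VV[3]=[0, 0, 0, 4]
Event 6: SEND 2->0: VV[2][2]++ -> VV[2]=[1, 0, 3, 2], msg_vec=[1, 0, 3, 2]; VV[0]=max(VV[0],msg_vec) then VV[0][0]++ -> VV[0]=[2, 0, 3, 2]
Event 7: SEND 1->0: VV[1][1]++ -> VV[1]=[0, 2, 0, 1], msg_vec=[0, 2, 0, 1]; VV[0]=max(VV[0],msg_vec) then VV[0][0]++ -> VV[0]=[3, 2, 3, 2]
Event 8: LOCAL 2: VV[2][2]++ -> VV[2]=[1, 0, 4, 2]
Event 9: LOCAL 1: VV[1][1]++ -> VV[1]=[0, 3, 0, 1]
Event 1 stamp: [0, 0, 0, 1]
Event 7 stamp: [0, 2, 0, 1]
[0, 0, 0, 1] <= [0, 2, 0, 1]? True
[0, 2, 0, 1] <= [0, 0, 0, 1]? False
Relation: before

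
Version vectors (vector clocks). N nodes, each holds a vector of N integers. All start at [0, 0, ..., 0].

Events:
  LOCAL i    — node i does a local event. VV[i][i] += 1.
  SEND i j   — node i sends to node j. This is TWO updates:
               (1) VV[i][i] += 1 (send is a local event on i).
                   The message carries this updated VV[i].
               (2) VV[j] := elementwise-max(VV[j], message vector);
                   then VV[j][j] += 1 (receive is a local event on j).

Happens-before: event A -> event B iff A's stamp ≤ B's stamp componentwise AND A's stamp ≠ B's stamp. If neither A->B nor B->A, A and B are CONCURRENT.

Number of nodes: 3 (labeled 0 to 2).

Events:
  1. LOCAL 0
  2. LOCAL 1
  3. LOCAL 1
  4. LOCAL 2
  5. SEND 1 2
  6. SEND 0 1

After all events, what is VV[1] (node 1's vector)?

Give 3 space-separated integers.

Initial: VV[0]=[0, 0, 0]
Initial: VV[1]=[0, 0, 0]
Initial: VV[2]=[0, 0, 0]
Event 1: LOCAL 0: VV[0][0]++ -> VV[0]=[1, 0, 0]
Event 2: LOCAL 1: VV[1][1]++ -> VV[1]=[0, 1, 0]
Event 3: LOCAL 1: VV[1][1]++ -> VV[1]=[0, 2, 0]
Event 4: LOCAL 2: VV[2][2]++ -> VV[2]=[0, 0, 1]
Event 5: SEND 1->2: VV[1][1]++ -> VV[1]=[0, 3, 0], msg_vec=[0, 3, 0]; VV[2]=max(VV[2],msg_vec) then VV[2][2]++ -> VV[2]=[0, 3, 2]
Event 6: SEND 0->1: VV[0][0]++ -> VV[0]=[2, 0, 0], msg_vec=[2, 0, 0]; VV[1]=max(VV[1],msg_vec) then VV[1][1]++ -> VV[1]=[2, 4, 0]
Final vectors: VV[0]=[2, 0, 0]; VV[1]=[2, 4, 0]; VV[2]=[0, 3, 2]

Answer: 2 4 0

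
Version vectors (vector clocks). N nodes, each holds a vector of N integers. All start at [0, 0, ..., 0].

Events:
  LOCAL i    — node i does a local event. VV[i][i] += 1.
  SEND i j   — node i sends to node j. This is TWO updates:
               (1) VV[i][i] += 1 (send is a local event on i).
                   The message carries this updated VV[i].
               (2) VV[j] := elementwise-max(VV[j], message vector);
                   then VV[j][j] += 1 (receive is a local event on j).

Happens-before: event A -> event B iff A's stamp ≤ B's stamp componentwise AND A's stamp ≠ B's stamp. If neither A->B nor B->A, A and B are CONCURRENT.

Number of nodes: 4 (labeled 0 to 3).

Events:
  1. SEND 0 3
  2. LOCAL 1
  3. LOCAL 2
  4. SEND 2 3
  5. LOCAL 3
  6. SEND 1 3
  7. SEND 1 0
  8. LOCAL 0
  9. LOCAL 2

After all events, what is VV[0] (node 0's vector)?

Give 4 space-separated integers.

Answer: 3 3 0 0

Derivation:
Initial: VV[0]=[0, 0, 0, 0]
Initial: VV[1]=[0, 0, 0, 0]
Initial: VV[2]=[0, 0, 0, 0]
Initial: VV[3]=[0, 0, 0, 0]
Event 1: SEND 0->3: VV[0][0]++ -> VV[0]=[1, 0, 0, 0], msg_vec=[1, 0, 0, 0]; VV[3]=max(VV[3],msg_vec) then VV[3][3]++ -> VV[3]=[1, 0, 0, 1]
Event 2: LOCAL 1: VV[1][1]++ -> VV[1]=[0, 1, 0, 0]
Event 3: LOCAL 2: VV[2][2]++ -> VV[2]=[0, 0, 1, 0]
Event 4: SEND 2->3: VV[2][2]++ -> VV[2]=[0, 0, 2, 0], msg_vec=[0, 0, 2, 0]; VV[3]=max(VV[3],msg_vec) then VV[3][3]++ -> VV[3]=[1, 0, 2, 2]
Event 5: LOCAL 3: VV[3][3]++ -> VV[3]=[1, 0, 2, 3]
Event 6: SEND 1->3: VV[1][1]++ -> VV[1]=[0, 2, 0, 0], msg_vec=[0, 2, 0, 0]; VV[3]=max(VV[3],msg_vec) then VV[3][3]++ -> VV[3]=[1, 2, 2, 4]
Event 7: SEND 1->0: VV[1][1]++ -> VV[1]=[0, 3, 0, 0], msg_vec=[0, 3, 0, 0]; VV[0]=max(VV[0],msg_vec) then VV[0][0]++ -> VV[0]=[2, 3, 0, 0]
Event 8: LOCAL 0: VV[0][0]++ -> VV[0]=[3, 3, 0, 0]
Event 9: LOCAL 2: VV[2][2]++ -> VV[2]=[0, 0, 3, 0]
Final vectors: VV[0]=[3, 3, 0, 0]; VV[1]=[0, 3, 0, 0]; VV[2]=[0, 0, 3, 0]; VV[3]=[1, 2, 2, 4]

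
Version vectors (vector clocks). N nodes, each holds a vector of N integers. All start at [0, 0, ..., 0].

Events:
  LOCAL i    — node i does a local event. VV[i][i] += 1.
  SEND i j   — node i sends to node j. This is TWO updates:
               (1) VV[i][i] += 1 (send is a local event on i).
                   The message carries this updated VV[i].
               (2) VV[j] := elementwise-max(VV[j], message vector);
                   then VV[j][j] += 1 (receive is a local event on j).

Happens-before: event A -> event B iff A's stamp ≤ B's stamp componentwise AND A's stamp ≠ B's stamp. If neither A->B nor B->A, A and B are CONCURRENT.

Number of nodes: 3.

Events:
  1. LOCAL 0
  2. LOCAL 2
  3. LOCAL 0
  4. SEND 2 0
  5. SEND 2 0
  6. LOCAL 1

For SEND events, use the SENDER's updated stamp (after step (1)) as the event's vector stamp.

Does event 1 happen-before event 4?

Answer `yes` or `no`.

Answer: no

Derivation:
Initial: VV[0]=[0, 0, 0]
Initial: VV[1]=[0, 0, 0]
Initial: VV[2]=[0, 0, 0]
Event 1: LOCAL 0: VV[0][0]++ -> VV[0]=[1, 0, 0]
Event 2: LOCAL 2: VV[2][2]++ -> VV[2]=[0, 0, 1]
Event 3: LOCAL 0: VV[0][0]++ -> VV[0]=[2, 0, 0]
Event 4: SEND 2->0: VV[2][2]++ -> VV[2]=[0, 0, 2], msg_vec=[0, 0, 2]; VV[0]=max(VV[0],msg_vec) then VV[0][0]++ -> VV[0]=[3, 0, 2]
Event 5: SEND 2->0: VV[2][2]++ -> VV[2]=[0, 0, 3], msg_vec=[0, 0, 3]; VV[0]=max(VV[0],msg_vec) then VV[0][0]++ -> VV[0]=[4, 0, 3]
Event 6: LOCAL 1: VV[1][1]++ -> VV[1]=[0, 1, 0]
Event 1 stamp: [1, 0, 0]
Event 4 stamp: [0, 0, 2]
[1, 0, 0] <= [0, 0, 2]? False. Equal? False. Happens-before: False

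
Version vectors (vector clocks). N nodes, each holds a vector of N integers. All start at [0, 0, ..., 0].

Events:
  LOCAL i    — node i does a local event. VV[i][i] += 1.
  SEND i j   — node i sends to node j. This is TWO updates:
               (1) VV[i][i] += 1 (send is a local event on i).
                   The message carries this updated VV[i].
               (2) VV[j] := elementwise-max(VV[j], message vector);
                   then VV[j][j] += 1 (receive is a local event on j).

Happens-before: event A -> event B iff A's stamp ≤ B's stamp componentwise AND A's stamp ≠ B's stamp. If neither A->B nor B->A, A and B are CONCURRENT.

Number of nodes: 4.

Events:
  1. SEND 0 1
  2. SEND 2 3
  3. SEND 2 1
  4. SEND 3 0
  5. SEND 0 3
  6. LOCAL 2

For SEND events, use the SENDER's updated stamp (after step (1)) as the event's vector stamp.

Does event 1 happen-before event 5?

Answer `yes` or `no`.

Answer: yes

Derivation:
Initial: VV[0]=[0, 0, 0, 0]
Initial: VV[1]=[0, 0, 0, 0]
Initial: VV[2]=[0, 0, 0, 0]
Initial: VV[3]=[0, 0, 0, 0]
Event 1: SEND 0->1: VV[0][0]++ -> VV[0]=[1, 0, 0, 0], msg_vec=[1, 0, 0, 0]; VV[1]=max(VV[1],msg_vec) then VV[1][1]++ -> VV[1]=[1, 1, 0, 0]
Event 2: SEND 2->3: VV[2][2]++ -> VV[2]=[0, 0, 1, 0], msg_vec=[0, 0, 1, 0]; VV[3]=max(VV[3],msg_vec) then VV[3][3]++ -> VV[3]=[0, 0, 1, 1]
Event 3: SEND 2->1: VV[2][2]++ -> VV[2]=[0, 0, 2, 0], msg_vec=[0, 0, 2, 0]; VV[1]=max(VV[1],msg_vec) then VV[1][1]++ -> VV[1]=[1, 2, 2, 0]
Event 4: SEND 3->0: VV[3][3]++ -> VV[3]=[0, 0, 1, 2], msg_vec=[0, 0, 1, 2]; VV[0]=max(VV[0],msg_vec) then VV[0][0]++ -> VV[0]=[2, 0, 1, 2]
Event 5: SEND 0->3: VV[0][0]++ -> VV[0]=[3, 0, 1, 2], msg_vec=[3, 0, 1, 2]; VV[3]=max(VV[3],msg_vec) then VV[3][3]++ -> VV[3]=[3, 0, 1, 3]
Event 6: LOCAL 2: VV[2][2]++ -> VV[2]=[0, 0, 3, 0]
Event 1 stamp: [1, 0, 0, 0]
Event 5 stamp: [3, 0, 1, 2]
[1, 0, 0, 0] <= [3, 0, 1, 2]? True. Equal? False. Happens-before: True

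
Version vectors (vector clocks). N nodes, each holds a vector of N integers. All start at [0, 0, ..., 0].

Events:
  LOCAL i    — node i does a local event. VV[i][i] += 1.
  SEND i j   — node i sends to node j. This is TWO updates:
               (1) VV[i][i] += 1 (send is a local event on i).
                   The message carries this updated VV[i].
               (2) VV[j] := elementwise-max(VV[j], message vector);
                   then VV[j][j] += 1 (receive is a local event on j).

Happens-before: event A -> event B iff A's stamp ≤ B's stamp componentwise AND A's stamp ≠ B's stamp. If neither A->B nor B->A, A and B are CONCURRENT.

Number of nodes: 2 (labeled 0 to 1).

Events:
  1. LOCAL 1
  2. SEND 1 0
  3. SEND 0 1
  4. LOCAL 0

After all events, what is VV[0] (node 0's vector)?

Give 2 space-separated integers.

Answer: 3 2

Derivation:
Initial: VV[0]=[0, 0]
Initial: VV[1]=[0, 0]
Event 1: LOCAL 1: VV[1][1]++ -> VV[1]=[0, 1]
Event 2: SEND 1->0: VV[1][1]++ -> VV[1]=[0, 2], msg_vec=[0, 2]; VV[0]=max(VV[0],msg_vec) then VV[0][0]++ -> VV[0]=[1, 2]
Event 3: SEND 0->1: VV[0][0]++ -> VV[0]=[2, 2], msg_vec=[2, 2]; VV[1]=max(VV[1],msg_vec) then VV[1][1]++ -> VV[1]=[2, 3]
Event 4: LOCAL 0: VV[0][0]++ -> VV[0]=[3, 2]
Final vectors: VV[0]=[3, 2]; VV[1]=[2, 3]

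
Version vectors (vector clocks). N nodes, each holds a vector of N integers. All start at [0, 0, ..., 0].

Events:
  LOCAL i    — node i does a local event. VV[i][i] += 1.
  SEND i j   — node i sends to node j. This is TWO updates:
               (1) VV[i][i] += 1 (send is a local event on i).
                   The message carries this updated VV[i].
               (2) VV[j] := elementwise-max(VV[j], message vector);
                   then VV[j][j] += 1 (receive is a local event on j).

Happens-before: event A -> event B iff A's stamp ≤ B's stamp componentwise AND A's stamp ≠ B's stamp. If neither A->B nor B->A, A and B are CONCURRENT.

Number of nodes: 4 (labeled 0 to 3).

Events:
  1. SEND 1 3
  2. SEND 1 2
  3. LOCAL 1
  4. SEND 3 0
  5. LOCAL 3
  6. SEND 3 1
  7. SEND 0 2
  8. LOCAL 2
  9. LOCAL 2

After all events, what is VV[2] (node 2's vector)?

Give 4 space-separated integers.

Initial: VV[0]=[0, 0, 0, 0]
Initial: VV[1]=[0, 0, 0, 0]
Initial: VV[2]=[0, 0, 0, 0]
Initial: VV[3]=[0, 0, 0, 0]
Event 1: SEND 1->3: VV[1][1]++ -> VV[1]=[0, 1, 0, 0], msg_vec=[0, 1, 0, 0]; VV[3]=max(VV[3],msg_vec) then VV[3][3]++ -> VV[3]=[0, 1, 0, 1]
Event 2: SEND 1->2: VV[1][1]++ -> VV[1]=[0, 2, 0, 0], msg_vec=[0, 2, 0, 0]; VV[2]=max(VV[2],msg_vec) then VV[2][2]++ -> VV[2]=[0, 2, 1, 0]
Event 3: LOCAL 1: VV[1][1]++ -> VV[1]=[0, 3, 0, 0]
Event 4: SEND 3->0: VV[3][3]++ -> VV[3]=[0, 1, 0, 2], msg_vec=[0, 1, 0, 2]; VV[0]=max(VV[0],msg_vec) then VV[0][0]++ -> VV[0]=[1, 1, 0, 2]
Event 5: LOCAL 3: VV[3][3]++ -> VV[3]=[0, 1, 0, 3]
Event 6: SEND 3->1: VV[3][3]++ -> VV[3]=[0, 1, 0, 4], msg_vec=[0, 1, 0, 4]; VV[1]=max(VV[1],msg_vec) then VV[1][1]++ -> VV[1]=[0, 4, 0, 4]
Event 7: SEND 0->2: VV[0][0]++ -> VV[0]=[2, 1, 0, 2], msg_vec=[2, 1, 0, 2]; VV[2]=max(VV[2],msg_vec) then VV[2][2]++ -> VV[2]=[2, 2, 2, 2]
Event 8: LOCAL 2: VV[2][2]++ -> VV[2]=[2, 2, 3, 2]
Event 9: LOCAL 2: VV[2][2]++ -> VV[2]=[2, 2, 4, 2]
Final vectors: VV[0]=[2, 1, 0, 2]; VV[1]=[0, 4, 0, 4]; VV[2]=[2, 2, 4, 2]; VV[3]=[0, 1, 0, 4]

Answer: 2 2 4 2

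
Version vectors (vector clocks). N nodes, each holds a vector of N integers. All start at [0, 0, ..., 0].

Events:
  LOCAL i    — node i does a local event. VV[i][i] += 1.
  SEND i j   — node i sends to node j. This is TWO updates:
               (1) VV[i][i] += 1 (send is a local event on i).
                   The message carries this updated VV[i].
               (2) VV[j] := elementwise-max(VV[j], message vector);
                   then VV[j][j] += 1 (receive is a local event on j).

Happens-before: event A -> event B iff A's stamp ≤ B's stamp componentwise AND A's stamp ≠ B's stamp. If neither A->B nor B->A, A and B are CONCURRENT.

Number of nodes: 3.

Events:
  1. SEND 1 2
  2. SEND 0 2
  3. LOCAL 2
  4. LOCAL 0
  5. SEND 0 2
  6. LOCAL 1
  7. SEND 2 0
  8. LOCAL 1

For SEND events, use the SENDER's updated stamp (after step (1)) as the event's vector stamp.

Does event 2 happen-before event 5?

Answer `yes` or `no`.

Initial: VV[0]=[0, 0, 0]
Initial: VV[1]=[0, 0, 0]
Initial: VV[2]=[0, 0, 0]
Event 1: SEND 1->2: VV[1][1]++ -> VV[1]=[0, 1, 0], msg_vec=[0, 1, 0]; VV[2]=max(VV[2],msg_vec) then VV[2][2]++ -> VV[2]=[0, 1, 1]
Event 2: SEND 0->2: VV[0][0]++ -> VV[0]=[1, 0, 0], msg_vec=[1, 0, 0]; VV[2]=max(VV[2],msg_vec) then VV[2][2]++ -> VV[2]=[1, 1, 2]
Event 3: LOCAL 2: VV[2][2]++ -> VV[2]=[1, 1, 3]
Event 4: LOCAL 0: VV[0][0]++ -> VV[0]=[2, 0, 0]
Event 5: SEND 0->2: VV[0][0]++ -> VV[0]=[3, 0, 0], msg_vec=[3, 0, 0]; VV[2]=max(VV[2],msg_vec) then VV[2][2]++ -> VV[2]=[3, 1, 4]
Event 6: LOCAL 1: VV[1][1]++ -> VV[1]=[0, 2, 0]
Event 7: SEND 2->0: VV[2][2]++ -> VV[2]=[3, 1, 5], msg_vec=[3, 1, 5]; VV[0]=max(VV[0],msg_vec) then VV[0][0]++ -> VV[0]=[4, 1, 5]
Event 8: LOCAL 1: VV[1][1]++ -> VV[1]=[0, 3, 0]
Event 2 stamp: [1, 0, 0]
Event 5 stamp: [3, 0, 0]
[1, 0, 0] <= [3, 0, 0]? True. Equal? False. Happens-before: True

Answer: yes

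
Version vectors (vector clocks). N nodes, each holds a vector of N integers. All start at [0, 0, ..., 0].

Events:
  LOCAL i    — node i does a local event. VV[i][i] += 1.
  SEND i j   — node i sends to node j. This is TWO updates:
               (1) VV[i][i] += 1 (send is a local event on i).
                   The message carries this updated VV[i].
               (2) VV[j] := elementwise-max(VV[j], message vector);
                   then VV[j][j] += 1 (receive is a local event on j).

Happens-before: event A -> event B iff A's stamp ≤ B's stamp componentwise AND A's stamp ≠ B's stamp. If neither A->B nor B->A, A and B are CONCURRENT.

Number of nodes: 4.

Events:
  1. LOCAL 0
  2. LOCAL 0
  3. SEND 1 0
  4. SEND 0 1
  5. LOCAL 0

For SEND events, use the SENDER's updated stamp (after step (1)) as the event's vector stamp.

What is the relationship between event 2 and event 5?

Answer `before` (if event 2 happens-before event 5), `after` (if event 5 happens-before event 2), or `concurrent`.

Initial: VV[0]=[0, 0, 0, 0]
Initial: VV[1]=[0, 0, 0, 0]
Initial: VV[2]=[0, 0, 0, 0]
Initial: VV[3]=[0, 0, 0, 0]
Event 1: LOCAL 0: VV[0][0]++ -> VV[0]=[1, 0, 0, 0]
Event 2: LOCAL 0: VV[0][0]++ -> VV[0]=[2, 0, 0, 0]
Event 3: SEND 1->0: VV[1][1]++ -> VV[1]=[0, 1, 0, 0], msg_vec=[0, 1, 0, 0]; VV[0]=max(VV[0],msg_vec) then VV[0][0]++ -> VV[0]=[3, 1, 0, 0]
Event 4: SEND 0->1: VV[0][0]++ -> VV[0]=[4, 1, 0, 0], msg_vec=[4, 1, 0, 0]; VV[1]=max(VV[1],msg_vec) then VV[1][1]++ -> VV[1]=[4, 2, 0, 0]
Event 5: LOCAL 0: VV[0][0]++ -> VV[0]=[5, 1, 0, 0]
Event 2 stamp: [2, 0, 0, 0]
Event 5 stamp: [5, 1, 0, 0]
[2, 0, 0, 0] <= [5, 1, 0, 0]? True
[5, 1, 0, 0] <= [2, 0, 0, 0]? False
Relation: before

Answer: before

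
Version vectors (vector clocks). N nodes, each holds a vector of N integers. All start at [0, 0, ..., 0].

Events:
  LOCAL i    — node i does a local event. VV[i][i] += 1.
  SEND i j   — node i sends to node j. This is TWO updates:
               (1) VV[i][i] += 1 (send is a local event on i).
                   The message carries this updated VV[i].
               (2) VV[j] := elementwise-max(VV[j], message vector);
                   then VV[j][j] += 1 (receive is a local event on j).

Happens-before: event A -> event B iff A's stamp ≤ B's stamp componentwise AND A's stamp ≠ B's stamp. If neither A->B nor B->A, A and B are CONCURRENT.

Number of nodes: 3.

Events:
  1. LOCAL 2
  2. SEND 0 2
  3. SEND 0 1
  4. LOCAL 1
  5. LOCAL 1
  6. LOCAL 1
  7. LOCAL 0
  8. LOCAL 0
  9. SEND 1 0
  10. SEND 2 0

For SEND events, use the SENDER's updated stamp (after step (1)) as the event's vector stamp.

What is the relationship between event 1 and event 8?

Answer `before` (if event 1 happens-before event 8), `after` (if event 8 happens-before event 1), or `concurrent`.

Answer: concurrent

Derivation:
Initial: VV[0]=[0, 0, 0]
Initial: VV[1]=[0, 0, 0]
Initial: VV[2]=[0, 0, 0]
Event 1: LOCAL 2: VV[2][2]++ -> VV[2]=[0, 0, 1]
Event 2: SEND 0->2: VV[0][0]++ -> VV[0]=[1, 0, 0], msg_vec=[1, 0, 0]; VV[2]=max(VV[2],msg_vec) then VV[2][2]++ -> VV[2]=[1, 0, 2]
Event 3: SEND 0->1: VV[0][0]++ -> VV[0]=[2, 0, 0], msg_vec=[2, 0, 0]; VV[1]=max(VV[1],msg_vec) then VV[1][1]++ -> VV[1]=[2, 1, 0]
Event 4: LOCAL 1: VV[1][1]++ -> VV[1]=[2, 2, 0]
Event 5: LOCAL 1: VV[1][1]++ -> VV[1]=[2, 3, 0]
Event 6: LOCAL 1: VV[1][1]++ -> VV[1]=[2, 4, 0]
Event 7: LOCAL 0: VV[0][0]++ -> VV[0]=[3, 0, 0]
Event 8: LOCAL 0: VV[0][0]++ -> VV[0]=[4, 0, 0]
Event 9: SEND 1->0: VV[1][1]++ -> VV[1]=[2, 5, 0], msg_vec=[2, 5, 0]; VV[0]=max(VV[0],msg_vec) then VV[0][0]++ -> VV[0]=[5, 5, 0]
Event 10: SEND 2->0: VV[2][2]++ -> VV[2]=[1, 0, 3], msg_vec=[1, 0, 3]; VV[0]=max(VV[0],msg_vec) then VV[0][0]++ -> VV[0]=[6, 5, 3]
Event 1 stamp: [0, 0, 1]
Event 8 stamp: [4, 0, 0]
[0, 0, 1] <= [4, 0, 0]? False
[4, 0, 0] <= [0, 0, 1]? False
Relation: concurrent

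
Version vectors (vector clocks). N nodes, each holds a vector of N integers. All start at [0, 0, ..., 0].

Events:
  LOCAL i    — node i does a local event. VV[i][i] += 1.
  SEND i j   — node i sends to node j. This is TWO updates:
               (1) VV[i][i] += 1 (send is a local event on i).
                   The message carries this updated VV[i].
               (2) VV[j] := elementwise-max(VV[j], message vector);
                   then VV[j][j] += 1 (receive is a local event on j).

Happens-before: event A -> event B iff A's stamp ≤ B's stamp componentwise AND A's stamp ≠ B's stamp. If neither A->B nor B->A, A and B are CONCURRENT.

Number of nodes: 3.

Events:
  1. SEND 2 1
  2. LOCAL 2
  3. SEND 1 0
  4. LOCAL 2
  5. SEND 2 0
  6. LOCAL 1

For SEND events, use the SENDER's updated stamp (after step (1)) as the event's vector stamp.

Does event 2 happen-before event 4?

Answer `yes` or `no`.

Answer: yes

Derivation:
Initial: VV[0]=[0, 0, 0]
Initial: VV[1]=[0, 0, 0]
Initial: VV[2]=[0, 0, 0]
Event 1: SEND 2->1: VV[2][2]++ -> VV[2]=[0, 0, 1], msg_vec=[0, 0, 1]; VV[1]=max(VV[1],msg_vec) then VV[1][1]++ -> VV[1]=[0, 1, 1]
Event 2: LOCAL 2: VV[2][2]++ -> VV[2]=[0, 0, 2]
Event 3: SEND 1->0: VV[1][1]++ -> VV[1]=[0, 2, 1], msg_vec=[0, 2, 1]; VV[0]=max(VV[0],msg_vec) then VV[0][0]++ -> VV[0]=[1, 2, 1]
Event 4: LOCAL 2: VV[2][2]++ -> VV[2]=[0, 0, 3]
Event 5: SEND 2->0: VV[2][2]++ -> VV[2]=[0, 0, 4], msg_vec=[0, 0, 4]; VV[0]=max(VV[0],msg_vec) then VV[0][0]++ -> VV[0]=[2, 2, 4]
Event 6: LOCAL 1: VV[1][1]++ -> VV[1]=[0, 3, 1]
Event 2 stamp: [0, 0, 2]
Event 4 stamp: [0, 0, 3]
[0, 0, 2] <= [0, 0, 3]? True. Equal? False. Happens-before: True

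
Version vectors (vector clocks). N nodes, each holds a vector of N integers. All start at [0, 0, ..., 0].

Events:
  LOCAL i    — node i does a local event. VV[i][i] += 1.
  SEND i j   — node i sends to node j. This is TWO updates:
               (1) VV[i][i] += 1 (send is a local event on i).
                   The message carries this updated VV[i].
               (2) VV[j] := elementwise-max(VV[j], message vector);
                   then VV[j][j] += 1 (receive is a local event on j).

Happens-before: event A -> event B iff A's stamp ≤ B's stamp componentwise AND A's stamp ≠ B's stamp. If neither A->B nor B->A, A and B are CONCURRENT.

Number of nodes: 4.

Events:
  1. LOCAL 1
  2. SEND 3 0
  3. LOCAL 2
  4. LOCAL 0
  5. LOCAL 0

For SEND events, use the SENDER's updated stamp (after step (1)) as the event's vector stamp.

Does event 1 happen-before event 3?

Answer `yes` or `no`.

Answer: no

Derivation:
Initial: VV[0]=[0, 0, 0, 0]
Initial: VV[1]=[0, 0, 0, 0]
Initial: VV[2]=[0, 0, 0, 0]
Initial: VV[3]=[0, 0, 0, 0]
Event 1: LOCAL 1: VV[1][1]++ -> VV[1]=[0, 1, 0, 0]
Event 2: SEND 3->0: VV[3][3]++ -> VV[3]=[0, 0, 0, 1], msg_vec=[0, 0, 0, 1]; VV[0]=max(VV[0],msg_vec) then VV[0][0]++ -> VV[0]=[1, 0, 0, 1]
Event 3: LOCAL 2: VV[2][2]++ -> VV[2]=[0, 0, 1, 0]
Event 4: LOCAL 0: VV[0][0]++ -> VV[0]=[2, 0, 0, 1]
Event 5: LOCAL 0: VV[0][0]++ -> VV[0]=[3, 0, 0, 1]
Event 1 stamp: [0, 1, 0, 0]
Event 3 stamp: [0, 0, 1, 0]
[0, 1, 0, 0] <= [0, 0, 1, 0]? False. Equal? False. Happens-before: False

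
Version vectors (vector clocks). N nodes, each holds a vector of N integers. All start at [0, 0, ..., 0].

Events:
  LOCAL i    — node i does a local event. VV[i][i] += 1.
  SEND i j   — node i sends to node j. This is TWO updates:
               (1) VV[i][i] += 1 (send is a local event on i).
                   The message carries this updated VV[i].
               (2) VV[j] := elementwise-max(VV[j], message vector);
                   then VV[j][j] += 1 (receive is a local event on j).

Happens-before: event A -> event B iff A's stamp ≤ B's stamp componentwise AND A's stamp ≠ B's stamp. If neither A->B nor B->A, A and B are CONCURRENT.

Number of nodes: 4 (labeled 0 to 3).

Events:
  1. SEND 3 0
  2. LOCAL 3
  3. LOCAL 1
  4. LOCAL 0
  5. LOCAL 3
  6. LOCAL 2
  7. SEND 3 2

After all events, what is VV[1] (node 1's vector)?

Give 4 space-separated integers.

Answer: 0 1 0 0

Derivation:
Initial: VV[0]=[0, 0, 0, 0]
Initial: VV[1]=[0, 0, 0, 0]
Initial: VV[2]=[0, 0, 0, 0]
Initial: VV[3]=[0, 0, 0, 0]
Event 1: SEND 3->0: VV[3][3]++ -> VV[3]=[0, 0, 0, 1], msg_vec=[0, 0, 0, 1]; VV[0]=max(VV[0],msg_vec) then VV[0][0]++ -> VV[0]=[1, 0, 0, 1]
Event 2: LOCAL 3: VV[3][3]++ -> VV[3]=[0, 0, 0, 2]
Event 3: LOCAL 1: VV[1][1]++ -> VV[1]=[0, 1, 0, 0]
Event 4: LOCAL 0: VV[0][0]++ -> VV[0]=[2, 0, 0, 1]
Event 5: LOCAL 3: VV[3][3]++ -> VV[3]=[0, 0, 0, 3]
Event 6: LOCAL 2: VV[2][2]++ -> VV[2]=[0, 0, 1, 0]
Event 7: SEND 3->2: VV[3][3]++ -> VV[3]=[0, 0, 0, 4], msg_vec=[0, 0, 0, 4]; VV[2]=max(VV[2],msg_vec) then VV[2][2]++ -> VV[2]=[0, 0, 2, 4]
Final vectors: VV[0]=[2, 0, 0, 1]; VV[1]=[0, 1, 0, 0]; VV[2]=[0, 0, 2, 4]; VV[3]=[0, 0, 0, 4]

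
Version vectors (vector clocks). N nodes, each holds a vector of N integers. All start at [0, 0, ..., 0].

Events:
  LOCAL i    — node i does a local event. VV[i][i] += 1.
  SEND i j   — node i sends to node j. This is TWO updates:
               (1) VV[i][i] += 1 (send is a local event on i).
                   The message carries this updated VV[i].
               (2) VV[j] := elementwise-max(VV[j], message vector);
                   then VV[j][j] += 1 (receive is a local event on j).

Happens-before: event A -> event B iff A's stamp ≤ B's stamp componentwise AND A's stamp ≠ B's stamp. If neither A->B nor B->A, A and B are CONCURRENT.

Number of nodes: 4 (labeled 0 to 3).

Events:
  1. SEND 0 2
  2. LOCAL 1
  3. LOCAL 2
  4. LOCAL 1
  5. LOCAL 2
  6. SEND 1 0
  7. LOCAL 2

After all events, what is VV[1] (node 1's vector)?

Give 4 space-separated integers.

Answer: 0 3 0 0

Derivation:
Initial: VV[0]=[0, 0, 0, 0]
Initial: VV[1]=[0, 0, 0, 0]
Initial: VV[2]=[0, 0, 0, 0]
Initial: VV[3]=[0, 0, 0, 0]
Event 1: SEND 0->2: VV[0][0]++ -> VV[0]=[1, 0, 0, 0], msg_vec=[1, 0, 0, 0]; VV[2]=max(VV[2],msg_vec) then VV[2][2]++ -> VV[2]=[1, 0, 1, 0]
Event 2: LOCAL 1: VV[1][1]++ -> VV[1]=[0, 1, 0, 0]
Event 3: LOCAL 2: VV[2][2]++ -> VV[2]=[1, 0, 2, 0]
Event 4: LOCAL 1: VV[1][1]++ -> VV[1]=[0, 2, 0, 0]
Event 5: LOCAL 2: VV[2][2]++ -> VV[2]=[1, 0, 3, 0]
Event 6: SEND 1->0: VV[1][1]++ -> VV[1]=[0, 3, 0, 0], msg_vec=[0, 3, 0, 0]; VV[0]=max(VV[0],msg_vec) then VV[0][0]++ -> VV[0]=[2, 3, 0, 0]
Event 7: LOCAL 2: VV[2][2]++ -> VV[2]=[1, 0, 4, 0]
Final vectors: VV[0]=[2, 3, 0, 0]; VV[1]=[0, 3, 0, 0]; VV[2]=[1, 0, 4, 0]; VV[3]=[0, 0, 0, 0]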